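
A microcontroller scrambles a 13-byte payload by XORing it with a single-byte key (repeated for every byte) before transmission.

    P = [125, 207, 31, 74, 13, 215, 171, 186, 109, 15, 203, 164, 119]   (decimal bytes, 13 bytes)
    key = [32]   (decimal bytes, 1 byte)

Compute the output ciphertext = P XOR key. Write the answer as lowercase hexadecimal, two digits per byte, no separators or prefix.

The 1-byte key repeats, so the effective keystream is 20 20 20 20 20 20 20 20 20 20 20 20 20.
byte 0: 7d ⊕ 20 = 5d
byte 1: cf ⊕ 20 = ef
byte 2: 1f ⊕ 20 = 3f
byte 3: 4a ⊕ 20 = 6a
byte 4: 0d ⊕ 20 = 2d
byte 5: d7 ⊕ 20 = f7
byte 6: ab ⊕ 20 = 8b
byte 7: ba ⊕ 20 = 9a
byte 8: 6d ⊕ 20 = 4d
byte 9: 0f ⊕ 20 = 2f
byte 10: cb ⊕ 20 = eb
byte 11: a4 ⊕ 20 = 84
byte 12: 77 ⊕ 20 = 57

5def3f6a2df78b9a4d2feb8457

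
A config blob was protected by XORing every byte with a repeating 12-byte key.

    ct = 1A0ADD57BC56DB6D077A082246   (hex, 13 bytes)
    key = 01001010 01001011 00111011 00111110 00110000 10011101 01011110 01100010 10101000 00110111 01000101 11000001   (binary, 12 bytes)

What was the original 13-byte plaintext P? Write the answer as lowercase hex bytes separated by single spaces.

50 41 e6 69 8c cb 85 0f af 4d 4d e3 0c

The 12-byte key repeats, so the effective keystream is 4a 4b 3b 3e 30 9d 5e 62 a8 37 45 c1 4a.
byte 0: 1a XOR 4a = 50
byte 1: 0a XOR 4b = 41
byte 2: dd XOR 3b = e6
byte 3: 57 XOR 3e = 69
byte 4: bc XOR 30 = 8c
byte 5: 56 XOR 9d = cb
byte 6: db XOR 5e = 85
byte 7: 6d XOR 62 = 0f
byte 8: 07 XOR a8 = af
byte 9: 7a XOR 37 = 4d
byte 10: 08 XOR 45 = 4d
byte 11: 22 XOR c1 = e3
byte 12: 46 XOR 4a = 0c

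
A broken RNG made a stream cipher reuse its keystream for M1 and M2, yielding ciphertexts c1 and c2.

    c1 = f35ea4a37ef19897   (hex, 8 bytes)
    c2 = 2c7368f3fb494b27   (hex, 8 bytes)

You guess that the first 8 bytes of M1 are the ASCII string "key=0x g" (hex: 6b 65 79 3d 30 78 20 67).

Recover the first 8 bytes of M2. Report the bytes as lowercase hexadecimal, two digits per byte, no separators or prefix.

First, c1 ⊕ c2 = (M1 ⊕ K) ⊕ (M2 ⊕ K) = M1 ⊕ M2, so the key drops out. Then M2 = (M1 ⊕ M2) ⊕ M1 over the first 8 bytes.
byte 0: (f3 XOR 2c) XOR 6b = df XOR 6b = b4
byte 1: (5e XOR 73) XOR 65 = 2d XOR 65 = 48
byte 2: (a4 XOR 68) XOR 79 = cc XOR 79 = b5
byte 3: (a3 XOR f3) XOR 3d = 50 XOR 3d = 6d
byte 4: (7e XOR fb) XOR 30 = 85 XOR 30 = b5
byte 5: (f1 XOR 49) XOR 78 = b8 XOR 78 = c0
byte 6: (98 XOR 4b) XOR 20 = d3 XOR 20 = f3
byte 7: (97 XOR 27) XOR 67 = b0 XOR 67 = d7

b448b56db5c0f3d7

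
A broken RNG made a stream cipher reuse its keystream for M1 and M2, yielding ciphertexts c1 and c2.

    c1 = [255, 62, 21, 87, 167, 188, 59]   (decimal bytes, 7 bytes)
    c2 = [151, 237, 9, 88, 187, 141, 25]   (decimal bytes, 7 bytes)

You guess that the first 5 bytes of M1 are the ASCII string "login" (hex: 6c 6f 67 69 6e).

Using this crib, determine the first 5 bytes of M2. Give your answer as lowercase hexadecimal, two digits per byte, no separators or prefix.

First, c1 ⊕ c2 = (M1 ⊕ K) ⊕ (M2 ⊕ K) = M1 ⊕ M2, so the key drops out. Then M2 = (M1 ⊕ M2) ⊕ M1 over the first 5 bytes.
byte 0: (ff xor 97) xor 6c = 68 xor 6c = 04
byte 1: (3e xor ed) xor 6f = d3 xor 6f = bc
byte 2: (15 xor 09) xor 67 = 1c xor 67 = 7b
byte 3: (57 xor 58) xor 69 = 0f xor 69 = 66
byte 4: (a7 xor bb) xor 6e = 1c xor 6e = 72

04bc7b6672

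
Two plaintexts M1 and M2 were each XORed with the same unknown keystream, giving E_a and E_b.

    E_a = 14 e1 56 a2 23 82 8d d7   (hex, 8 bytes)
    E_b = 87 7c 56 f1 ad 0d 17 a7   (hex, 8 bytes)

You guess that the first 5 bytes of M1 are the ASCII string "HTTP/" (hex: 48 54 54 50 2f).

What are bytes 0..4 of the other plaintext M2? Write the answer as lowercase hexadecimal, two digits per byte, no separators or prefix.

First, E_a ⊕ E_b = (M1 ⊕ K) ⊕ (M2 ⊕ K) = M1 ⊕ M2, so the key drops out. Then M2 = (M1 ⊕ M2) ⊕ M1 over the first 5 bytes.
byte 0: (14 xor 87) xor 48 = 93 xor 48 = db
byte 1: (e1 xor 7c) xor 54 = 9d xor 54 = c9
byte 2: (56 xor 56) xor 54 = 00 xor 54 = 54
byte 3: (a2 xor f1) xor 50 = 53 xor 50 = 03
byte 4: (23 xor ad) xor 2f = 8e xor 2f = a1

dbc95403a1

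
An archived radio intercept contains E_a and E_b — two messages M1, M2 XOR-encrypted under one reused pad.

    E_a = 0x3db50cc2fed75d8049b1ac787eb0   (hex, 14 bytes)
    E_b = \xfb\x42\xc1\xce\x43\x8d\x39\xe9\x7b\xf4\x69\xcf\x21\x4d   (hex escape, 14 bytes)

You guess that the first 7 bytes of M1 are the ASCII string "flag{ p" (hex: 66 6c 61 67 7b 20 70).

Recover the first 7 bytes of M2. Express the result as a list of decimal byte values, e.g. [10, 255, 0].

[160, 155, 172, 107, 198, 122, 20]

First, E_a ⊕ E_b = (M1 ⊕ K) ⊕ (M2 ⊕ K) = M1 ⊕ M2, so the key drops out. Then M2 = (M1 ⊕ M2) ⊕ M1 over the first 7 bytes.
byte 0: (3d xor fb) xor 66 = c6 xor 66 = a0
byte 1: (b5 xor 42) xor 6c = f7 xor 6c = 9b
byte 2: (0c xor c1) xor 61 = cd xor 61 = ac
byte 3: (c2 xor ce) xor 67 = 0c xor 67 = 6b
byte 4: (fe xor 43) xor 7b = bd xor 7b = c6
byte 5: (d7 xor 8d) xor 20 = 5a xor 20 = 7a
byte 6: (5d xor 39) xor 70 = 64 xor 70 = 14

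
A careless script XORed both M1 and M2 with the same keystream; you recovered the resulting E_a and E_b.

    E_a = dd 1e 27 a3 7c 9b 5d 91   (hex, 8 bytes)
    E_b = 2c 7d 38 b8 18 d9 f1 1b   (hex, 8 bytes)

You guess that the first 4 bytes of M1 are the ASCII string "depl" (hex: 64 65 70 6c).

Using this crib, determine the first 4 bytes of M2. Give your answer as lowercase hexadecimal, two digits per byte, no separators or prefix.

First, E_a ⊕ E_b = (M1 ⊕ K) ⊕ (M2 ⊕ K) = M1 ⊕ M2, so the key drops out. Then M2 = (M1 ⊕ M2) ⊕ M1 over the first 4 bytes.
byte 0: (dd ⊕ 2c) ⊕ 64 = f1 ⊕ 64 = 95
byte 1: (1e ⊕ 7d) ⊕ 65 = 63 ⊕ 65 = 06
byte 2: (27 ⊕ 38) ⊕ 70 = 1f ⊕ 70 = 6f
byte 3: (a3 ⊕ b8) ⊕ 6c = 1b ⊕ 6c = 77

95066f77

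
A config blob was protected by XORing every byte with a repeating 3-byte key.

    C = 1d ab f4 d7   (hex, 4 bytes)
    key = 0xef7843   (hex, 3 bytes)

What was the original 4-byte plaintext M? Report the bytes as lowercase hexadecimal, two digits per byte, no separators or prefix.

The 3-byte key repeats, so the effective keystream is ef 78 43 ef.
byte 0: 1d ⊕ ef = f2
byte 1: ab ⊕ 78 = d3
byte 2: f4 ⊕ 43 = b7
byte 3: d7 ⊕ ef = 38

f2d3b738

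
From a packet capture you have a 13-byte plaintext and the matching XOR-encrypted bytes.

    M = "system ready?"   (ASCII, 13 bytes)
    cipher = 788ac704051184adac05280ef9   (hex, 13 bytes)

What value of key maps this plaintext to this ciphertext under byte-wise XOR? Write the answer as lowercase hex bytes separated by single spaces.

0b f3 b4 70 60 7c a4 df c9 64 4c 77 c6

Since cipher = M ⊕ key, XORing both sides with M gives key = M ⊕ cipher.
byte 0: 115 xor 120 =  11
byte 1: 121 xor 138 = 243
byte 2: 115 xor 199 = 180
byte 3: 116 xor   4 = 112
byte 4: 101 xor   5 =  96
byte 5: 109 xor  17 = 124
byte 6:  32 xor 132 = 164
byte 7: 114 xor 173 = 223
byte 8: 101 xor 172 = 201
byte 9:  97 xor   5 = 100
byte 10: 100 xor  40 =  76
byte 11: 121 xor  14 = 119
byte 12:  63 xor 249 = 198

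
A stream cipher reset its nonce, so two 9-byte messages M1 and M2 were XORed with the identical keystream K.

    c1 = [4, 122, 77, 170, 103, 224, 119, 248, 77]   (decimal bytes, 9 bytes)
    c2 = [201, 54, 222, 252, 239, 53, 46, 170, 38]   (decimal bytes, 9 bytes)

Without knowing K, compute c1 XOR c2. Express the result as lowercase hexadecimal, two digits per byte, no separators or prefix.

c1 ⊕ c2 = (M1 ⊕ K) ⊕ (M2 ⊕ K) = M1 ⊕ M2 — the shared key cancels under XOR.
04 xor c9 = cd
7a xor 36 = 4c
4d xor de = 93
aa xor fc = 56
67 xor ef = 88
e0 xor 35 = d5
77 xor 2e = 59
f8 xor aa = 52
4d xor 26 = 6b

cd4c935688d559526b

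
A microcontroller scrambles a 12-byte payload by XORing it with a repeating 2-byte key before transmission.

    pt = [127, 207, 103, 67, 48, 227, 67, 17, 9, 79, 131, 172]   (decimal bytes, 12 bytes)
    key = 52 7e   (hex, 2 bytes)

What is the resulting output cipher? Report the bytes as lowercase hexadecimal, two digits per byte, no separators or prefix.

The 2-byte key repeats, so the effective keystream is 52 7e 52 7e 52 7e 52 7e 52 7e 52 7e.
byte 0: 7f ⊕ 52 = 2d
byte 1: cf ⊕ 7e = b1
byte 2: 67 ⊕ 52 = 35
byte 3: 43 ⊕ 7e = 3d
byte 4: 30 ⊕ 52 = 62
byte 5: e3 ⊕ 7e = 9d
byte 6: 43 ⊕ 52 = 11
byte 7: 11 ⊕ 7e = 6f
byte 8: 09 ⊕ 52 = 5b
byte 9: 4f ⊕ 7e = 31
byte 10: 83 ⊕ 52 = d1
byte 11: ac ⊕ 7e = d2

2db1353d629d116f5b31d1d2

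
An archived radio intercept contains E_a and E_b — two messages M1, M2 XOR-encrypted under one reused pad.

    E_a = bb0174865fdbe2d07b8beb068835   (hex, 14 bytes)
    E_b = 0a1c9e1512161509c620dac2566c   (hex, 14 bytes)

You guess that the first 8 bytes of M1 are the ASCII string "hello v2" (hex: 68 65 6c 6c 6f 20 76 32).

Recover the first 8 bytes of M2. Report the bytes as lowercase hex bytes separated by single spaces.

First, E_a ⊕ E_b = (M1 ⊕ K) ⊕ (M2 ⊕ K) = M1 ⊕ M2, so the key drops out. Then M2 = (M1 ⊕ M2) ⊕ M1 over the first 8 bytes.
byte 0: (bb xor 0a) xor 68 = b1 xor 68 = d9
byte 1: (01 xor 1c) xor 65 = 1d xor 65 = 78
byte 2: (74 xor 9e) xor 6c = ea xor 6c = 86
byte 3: (86 xor 15) xor 6c = 93 xor 6c = ff
byte 4: (5f xor 12) xor 6f = 4d xor 6f = 22
byte 5: (db xor 16) xor 20 = cd xor 20 = ed
byte 6: (e2 xor 15) xor 76 = f7 xor 76 = 81
byte 7: (d0 xor 09) xor 32 = d9 xor 32 = eb

d9 78 86 ff 22 ed 81 eb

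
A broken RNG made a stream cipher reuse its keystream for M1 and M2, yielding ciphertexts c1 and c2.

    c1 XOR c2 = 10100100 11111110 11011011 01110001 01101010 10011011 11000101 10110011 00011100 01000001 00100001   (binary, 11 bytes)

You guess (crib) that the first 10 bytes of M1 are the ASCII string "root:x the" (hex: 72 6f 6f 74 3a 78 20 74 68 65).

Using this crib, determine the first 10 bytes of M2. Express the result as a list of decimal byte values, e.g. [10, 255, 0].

Since c1 ⊕ c2 = M1 ⊕ M2, XORing with the guessed M1 bytes yields the corresponding M2 bytes: M2 = (c1 ⊕ c2) ⊕ M1.
byte 0: 10100100 XOR 01110010 = 11010110
byte 1: 11111110 XOR 01101111 = 10010001
byte 2: 11011011 XOR 01101111 = 10110100
byte 3: 01110001 XOR 01110100 = 00000101
byte 4: 01101010 XOR 00111010 = 01010000
byte 5: 10011011 XOR 01111000 = 11100011
byte 6: 11000101 XOR 00100000 = 11100101
byte 7: 10110011 XOR 01110100 = 11000111
byte 8: 00011100 XOR 01101000 = 01110100
byte 9: 01000001 XOR 01100101 = 00100100

[214, 145, 180, 5, 80, 227, 229, 199, 116, 36]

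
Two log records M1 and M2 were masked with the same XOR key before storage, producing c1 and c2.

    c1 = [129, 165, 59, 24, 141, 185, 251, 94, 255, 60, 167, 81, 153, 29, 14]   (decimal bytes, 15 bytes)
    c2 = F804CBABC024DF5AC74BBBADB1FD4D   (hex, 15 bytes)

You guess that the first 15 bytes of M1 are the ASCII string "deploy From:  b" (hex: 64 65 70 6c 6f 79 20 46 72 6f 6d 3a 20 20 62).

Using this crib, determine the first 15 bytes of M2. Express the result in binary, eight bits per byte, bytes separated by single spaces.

00011101 11000100 10000000 11011111 00100010 11100100 00000100 01000010 01001010 00011000 01110001 11000110 00001000 11000000 00100001

First, c1 ⊕ c2 = (M1 ⊕ K) ⊕ (M2 ⊕ K) = M1 ⊕ M2, so the key drops out. Then M2 = (M1 ⊕ M2) ⊕ M1 over the first 15 bytes.
byte 0: (81 XOR f8) XOR 64 = 79 XOR 64 = 1d
byte 1: (a5 XOR 04) XOR 65 = a1 XOR 65 = c4
byte 2: (3b XOR cb) XOR 70 = f0 XOR 70 = 80
byte 3: (18 XOR ab) XOR 6c = b3 XOR 6c = df
byte 4: (8d XOR c0) XOR 6f = 4d XOR 6f = 22
byte 5: (b9 XOR 24) XOR 79 = 9d XOR 79 = e4
byte 6: (fb XOR df) XOR 20 = 24 XOR 20 = 04
byte 7: (5e XOR 5a) XOR 46 = 04 XOR 46 = 42
byte 8: (ff XOR c7) XOR 72 = 38 XOR 72 = 4a
byte 9: (3c XOR 4b) XOR 6f = 77 XOR 6f = 18
byte 10: (a7 XOR bb) XOR 6d = 1c XOR 6d = 71
byte 11: (51 XOR ad) XOR 3a = fc XOR 3a = c6
byte 12: (99 XOR b1) XOR 20 = 28 XOR 20 = 08
byte 13: (1d XOR fd) XOR 20 = e0 XOR 20 = c0
byte 14: (0e XOR 4d) XOR 62 = 43 XOR 62 = 21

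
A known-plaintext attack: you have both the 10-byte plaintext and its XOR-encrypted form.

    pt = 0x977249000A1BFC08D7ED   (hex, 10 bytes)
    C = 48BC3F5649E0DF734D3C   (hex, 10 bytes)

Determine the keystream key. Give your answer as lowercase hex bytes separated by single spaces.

df ce 76 56 43 fb 23 7b 9a d1

Since C = pt ⊕ key, XORing both sides with pt gives key = pt ⊕ C.
151 xor  72 = 223
114 xor 188 = 206
 73 xor  63 = 118
  0 xor  86 =  86
 10 xor  73 =  67
 27 xor 224 = 251
252 xor 223 =  35
  8 xor 115 = 123
215 xor  77 = 154
237 xor  60 = 209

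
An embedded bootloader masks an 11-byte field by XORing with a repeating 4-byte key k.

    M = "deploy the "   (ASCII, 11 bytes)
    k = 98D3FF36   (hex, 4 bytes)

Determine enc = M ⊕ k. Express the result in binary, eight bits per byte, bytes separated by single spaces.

11111100 10110110 10001111 01011010 11110111 10101010 11011111 01000010 11110000 10110110 11011111

The 4-byte key repeats, so the effective keystream is 98 d3 ff 36 98 d3 ff 36 98 d3 ff.
byte 0: 64 XOR 98 = fc
byte 1: 65 XOR d3 = b6
byte 2: 70 XOR ff = 8f
byte 3: 6c XOR 36 = 5a
byte 4: 6f XOR 98 = f7
byte 5: 79 XOR d3 = aa
byte 6: 20 XOR ff = df
byte 7: 74 XOR 36 = 42
byte 8: 68 XOR 98 = f0
byte 9: 65 XOR d3 = b6
byte 10: 20 XOR ff = df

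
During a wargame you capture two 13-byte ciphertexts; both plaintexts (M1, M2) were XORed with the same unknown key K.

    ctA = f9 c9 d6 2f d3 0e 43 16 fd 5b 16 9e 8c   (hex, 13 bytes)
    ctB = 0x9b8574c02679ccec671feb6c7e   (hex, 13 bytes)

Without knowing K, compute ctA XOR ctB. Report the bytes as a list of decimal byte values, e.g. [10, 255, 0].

ctA ⊕ ctB = (M1 ⊕ K) ⊕ (M2 ⊕ K) = M1 ⊕ M2 — the shared key cancels under XOR.
byte 0: f9 ^ 9b = 62
byte 1: c9 ^ 85 = 4c
byte 2: d6 ^ 74 = a2
byte 3: 2f ^ c0 = ef
byte 4: d3 ^ 26 = f5
byte 5: 0e ^ 79 = 77
byte 6: 43 ^ cc = 8f
byte 7: 16 ^ ec = fa
byte 8: fd ^ 67 = 9a
byte 9: 5b ^ 1f = 44
byte 10: 16 ^ eb = fd
byte 11: 9e ^ 6c = f2
byte 12: 8c ^ 7e = f2

[98, 76, 162, 239, 245, 119, 143, 250, 154, 68, 253, 242, 242]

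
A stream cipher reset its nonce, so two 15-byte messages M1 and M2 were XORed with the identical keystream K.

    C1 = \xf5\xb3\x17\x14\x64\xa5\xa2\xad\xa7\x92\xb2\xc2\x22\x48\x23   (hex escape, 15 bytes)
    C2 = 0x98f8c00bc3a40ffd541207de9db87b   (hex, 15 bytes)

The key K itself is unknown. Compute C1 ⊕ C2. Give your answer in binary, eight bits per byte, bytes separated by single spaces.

C1 ⊕ C2 = (M1 ⊕ K) ⊕ (M2 ⊕ K) = M1 ⊕ M2 — the shared key cancels under XOR.
11110101 XOR 10011000 = 01101101
10110011 XOR 11111000 = 01001011
00010111 XOR 11000000 = 11010111
00010100 XOR 00001011 = 00011111
01100100 XOR 11000011 = 10100111
10100101 XOR 10100100 = 00000001
10100010 XOR 00001111 = 10101101
10101101 XOR 11111101 = 01010000
10100111 XOR 01010100 = 11110011
10010010 XOR 00010010 = 10000000
10110010 XOR 00000111 = 10110101
11000010 XOR 11011110 = 00011100
00100010 XOR 10011101 = 10111111
01001000 XOR 10111000 = 11110000
00100011 XOR 01111011 = 01011000

01101101 01001011 11010111 00011111 10100111 00000001 10101101 01010000 11110011 10000000 10110101 00011100 10111111 11110000 01011000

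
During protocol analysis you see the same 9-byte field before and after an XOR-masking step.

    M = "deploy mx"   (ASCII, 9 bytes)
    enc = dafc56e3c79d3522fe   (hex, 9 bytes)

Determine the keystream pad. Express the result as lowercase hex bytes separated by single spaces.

Since enc = M ⊕ pad, XORing both sides with M gives pad = M ⊕ enc.
64 ⊕ da = be
65 ⊕ fc = 99
70 ⊕ 56 = 26
6c ⊕ e3 = 8f
6f ⊕ c7 = a8
79 ⊕ 9d = e4
20 ⊕ 35 = 15
6d ⊕ 22 = 4f
78 ⊕ fe = 86

be 99 26 8f a8 e4 15 4f 86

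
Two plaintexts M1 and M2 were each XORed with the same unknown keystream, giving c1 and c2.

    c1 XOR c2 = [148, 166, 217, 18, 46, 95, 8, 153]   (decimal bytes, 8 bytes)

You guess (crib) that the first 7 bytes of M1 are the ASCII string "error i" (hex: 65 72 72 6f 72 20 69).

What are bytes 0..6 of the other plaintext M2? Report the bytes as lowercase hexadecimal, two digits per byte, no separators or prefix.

f1d4ab7d5c7f61

Since c1 ⊕ c2 = M1 ⊕ M2, XORing with the guessed M1 bytes yields the corresponding M2 bytes: M2 = (c1 ⊕ c2) ⊕ M1.
94 xor 65 = f1
a6 xor 72 = d4
d9 xor 72 = ab
12 xor 6f = 7d
2e xor 72 = 5c
5f xor 20 = 7f
08 xor 69 = 61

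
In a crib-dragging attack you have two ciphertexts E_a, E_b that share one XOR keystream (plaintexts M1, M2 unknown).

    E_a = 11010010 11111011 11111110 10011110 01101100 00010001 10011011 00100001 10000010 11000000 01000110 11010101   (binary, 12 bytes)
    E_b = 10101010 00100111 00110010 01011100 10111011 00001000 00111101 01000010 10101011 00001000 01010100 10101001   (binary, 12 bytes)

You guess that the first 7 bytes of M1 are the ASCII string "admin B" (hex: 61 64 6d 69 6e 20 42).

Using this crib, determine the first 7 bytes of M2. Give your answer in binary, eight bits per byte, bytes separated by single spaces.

00011001 10111000 10100001 10101011 10111001 00111001 11100100

First, E_a ⊕ E_b = (M1 ⊕ K) ⊕ (M2 ⊕ K) = M1 ⊕ M2, so the key drops out. Then M2 = (M1 ⊕ M2) ⊕ M1 over the first 7 bytes.
byte 0: (d2 xor aa) xor 61 = 78 xor 61 = 19
byte 1: (fb xor 27) xor 64 = dc xor 64 = b8
byte 2: (fe xor 32) xor 6d = cc xor 6d = a1
byte 3: (9e xor 5c) xor 69 = c2 xor 69 = ab
byte 4: (6c xor bb) xor 6e = d7 xor 6e = b9
byte 5: (11 xor 08) xor 20 = 19 xor 20 = 39
byte 6: (9b xor 3d) xor 42 = a6 xor 42 = e4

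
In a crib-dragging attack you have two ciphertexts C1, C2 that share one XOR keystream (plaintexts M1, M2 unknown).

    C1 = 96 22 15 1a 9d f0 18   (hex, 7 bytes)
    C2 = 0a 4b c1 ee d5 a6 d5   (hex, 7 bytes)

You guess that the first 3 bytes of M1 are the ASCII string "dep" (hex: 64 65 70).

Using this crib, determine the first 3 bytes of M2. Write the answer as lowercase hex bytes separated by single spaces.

First, C1 ⊕ C2 = (M1 ⊕ K) ⊕ (M2 ⊕ K) = M1 ⊕ M2, so the key drops out. Then M2 = (M1 ⊕ M2) ⊕ M1 over the first 3 bytes.
byte 0: (96 ⊕ 0a) ⊕ 64 = 9c ⊕ 64 = f8
byte 1: (22 ⊕ 4b) ⊕ 65 = 69 ⊕ 65 = 0c
byte 2: (15 ⊕ c1) ⊕ 70 = d4 ⊕ 70 = a4

f8 0c a4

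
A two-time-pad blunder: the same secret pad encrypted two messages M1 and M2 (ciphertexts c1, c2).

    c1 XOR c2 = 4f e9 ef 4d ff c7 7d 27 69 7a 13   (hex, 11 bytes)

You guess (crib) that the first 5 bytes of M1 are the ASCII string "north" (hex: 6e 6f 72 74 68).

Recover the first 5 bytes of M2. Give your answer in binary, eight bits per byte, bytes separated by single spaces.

00100001 10000110 10011101 00111001 10010111

Since c1 ⊕ c2 = M1 ⊕ M2, XORing with the guessed M1 bytes yields the corresponding M2 bytes: M2 = (c1 ⊕ c2) ⊕ M1.
byte 0: 01001111 xor 01101110 = 00100001
byte 1: 11101001 xor 01101111 = 10000110
byte 2: 11101111 xor 01110010 = 10011101
byte 3: 01001101 xor 01110100 = 00111001
byte 4: 11111111 xor 01101000 = 10010111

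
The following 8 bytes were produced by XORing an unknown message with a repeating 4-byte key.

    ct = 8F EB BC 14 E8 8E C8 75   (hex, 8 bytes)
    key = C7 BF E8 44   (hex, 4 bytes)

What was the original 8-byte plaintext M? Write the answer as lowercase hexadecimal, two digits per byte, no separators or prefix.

485454502f312031

The 4-byte key repeats, so the effective keystream is c7 bf e8 44 c7 bf e8 44.
byte 0: 8f ^ c7 = 48
byte 1: eb ^ bf = 54
byte 2: bc ^ e8 = 54
byte 3: 14 ^ 44 = 50
byte 4: e8 ^ c7 = 2f
byte 5: 8e ^ bf = 31
byte 6: c8 ^ e8 = 20
byte 7: 75 ^ 44 = 31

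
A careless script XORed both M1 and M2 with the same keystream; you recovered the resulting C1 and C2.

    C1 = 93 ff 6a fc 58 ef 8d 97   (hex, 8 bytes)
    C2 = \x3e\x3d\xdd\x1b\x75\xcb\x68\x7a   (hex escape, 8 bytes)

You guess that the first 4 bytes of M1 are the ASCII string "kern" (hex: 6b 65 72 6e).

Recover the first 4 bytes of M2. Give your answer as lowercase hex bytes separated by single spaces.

First, C1 ⊕ C2 = (M1 ⊕ K) ⊕ (M2 ⊕ K) = M1 ⊕ M2, so the key drops out. Then M2 = (M1 ⊕ M2) ⊕ M1 over the first 4 bytes.
byte 0: (93 ⊕ 3e) ⊕ 6b = ad ⊕ 6b = c6
byte 1: (ff ⊕ 3d) ⊕ 65 = c2 ⊕ 65 = a7
byte 2: (6a ⊕ dd) ⊕ 72 = b7 ⊕ 72 = c5
byte 3: (fc ⊕ 1b) ⊕ 6e = e7 ⊕ 6e = 89

c6 a7 c5 89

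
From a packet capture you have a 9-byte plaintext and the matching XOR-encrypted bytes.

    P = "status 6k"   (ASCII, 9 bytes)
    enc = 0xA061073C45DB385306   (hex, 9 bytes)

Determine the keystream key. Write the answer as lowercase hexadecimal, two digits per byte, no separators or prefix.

Since enc = P ⊕ key, XORing both sides with P gives key = P ⊕ enc.
73 ^ a0 = d3
74 ^ 61 = 15
61 ^ 07 = 66
74 ^ 3c = 48
75 ^ 45 = 30
73 ^ db = a8
20 ^ 38 = 18
36 ^ 53 = 65
6b ^ 06 = 6d

d315664830a818656d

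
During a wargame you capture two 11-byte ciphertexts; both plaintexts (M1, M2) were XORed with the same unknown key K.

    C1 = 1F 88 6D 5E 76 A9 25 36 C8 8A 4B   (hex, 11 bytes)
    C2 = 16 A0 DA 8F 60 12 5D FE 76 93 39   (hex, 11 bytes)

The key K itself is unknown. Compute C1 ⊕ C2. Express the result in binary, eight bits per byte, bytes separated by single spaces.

00001001 00101000 10110111 11010001 00010110 10111011 01111000 11001000 10111110 00011001 01110010

C1 ⊕ C2 = (M1 ⊕ K) ⊕ (M2 ⊕ K) = M1 ⊕ M2 — the shared key cancels under XOR.
 31 xor  22 =   9
136 xor 160 =  40
109 xor 218 = 183
 94 xor 143 = 209
118 xor  96 =  22
169 xor  18 = 187
 37 xor  93 = 120
 54 xor 254 = 200
200 xor 118 = 190
138 xor 147 =  25
 75 xor  57 = 114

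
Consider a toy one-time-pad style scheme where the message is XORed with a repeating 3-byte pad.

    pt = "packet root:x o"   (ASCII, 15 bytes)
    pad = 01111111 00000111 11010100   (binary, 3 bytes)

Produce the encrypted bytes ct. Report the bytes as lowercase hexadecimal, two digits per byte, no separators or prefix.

0f66b71462a05f75bb1073ee0727bb

The 3-byte key repeats, so the effective keystream is 7f 07 d4 7f 07 d4 7f 07 d4 7f 07 d4 7f 07 d4.
byte 0: 70 ⊕ 7f = 0f
byte 1: 61 ⊕ 07 = 66
byte 2: 63 ⊕ d4 = b7
byte 3: 6b ⊕ 7f = 14
byte 4: 65 ⊕ 07 = 62
byte 5: 74 ⊕ d4 = a0
byte 6: 20 ⊕ 7f = 5f
byte 7: 72 ⊕ 07 = 75
byte 8: 6f ⊕ d4 = bb
byte 9: 6f ⊕ 7f = 10
byte 10: 74 ⊕ 07 = 73
byte 11: 3a ⊕ d4 = ee
byte 12: 78 ⊕ 7f = 07
byte 13: 20 ⊕ 07 = 27
byte 14: 6f ⊕ d4 = bb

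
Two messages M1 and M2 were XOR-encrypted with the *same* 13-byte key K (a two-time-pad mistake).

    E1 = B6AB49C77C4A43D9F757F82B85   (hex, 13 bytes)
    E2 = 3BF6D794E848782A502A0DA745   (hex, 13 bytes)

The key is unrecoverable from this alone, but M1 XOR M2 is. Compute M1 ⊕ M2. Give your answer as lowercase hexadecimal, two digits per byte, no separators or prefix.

E1 ⊕ E2 = (M1 ⊕ K) ⊕ (M2 ⊕ K) = M1 ⊕ M2 — the shared key cancels under XOR.
10110110 xor 00111011 = 10001101
10101011 xor 11110110 = 01011101
01001001 xor 11010111 = 10011110
11000111 xor 10010100 = 01010011
01111100 xor 11101000 = 10010100
01001010 xor 01001000 = 00000010
01000011 xor 01111000 = 00111011
11011001 xor 00101010 = 11110011
11110111 xor 01010000 = 10100111
01010111 xor 00101010 = 01111101
11111000 xor 00001101 = 11110101
00101011 xor 10100111 = 10001100
10000101 xor 01000101 = 11000000

8d5d9e5394023bf3a77df58cc0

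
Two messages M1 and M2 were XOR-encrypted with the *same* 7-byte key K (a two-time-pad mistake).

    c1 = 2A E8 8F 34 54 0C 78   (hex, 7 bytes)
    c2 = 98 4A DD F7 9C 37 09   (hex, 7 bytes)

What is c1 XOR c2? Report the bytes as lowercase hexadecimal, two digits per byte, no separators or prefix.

b2a252c3c83b71

c1 ⊕ c2 = (M1 ⊕ K) ⊕ (M2 ⊕ K) = M1 ⊕ M2 — the shared key cancels under XOR.
00101010 ^ 10011000 = 10110010
11101000 ^ 01001010 = 10100010
10001111 ^ 11011101 = 01010010
00110100 ^ 11110111 = 11000011
01010100 ^ 10011100 = 11001000
00001100 ^ 00110111 = 00111011
01111000 ^ 00001001 = 01110001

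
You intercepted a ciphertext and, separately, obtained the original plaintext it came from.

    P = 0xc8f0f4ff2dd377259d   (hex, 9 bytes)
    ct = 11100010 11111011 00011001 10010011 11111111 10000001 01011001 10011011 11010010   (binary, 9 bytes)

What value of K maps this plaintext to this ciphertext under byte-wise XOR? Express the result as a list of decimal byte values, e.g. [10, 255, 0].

[42, 11, 237, 108, 210, 82, 46, 190, 79]

Since ct = P ⊕ K, XORing both sides with P gives K = P ⊕ ct.
c8 xor e2 = 2a
f0 xor fb = 0b
f4 xor 19 = ed
ff xor 93 = 6c
2d xor ff = d2
d3 xor 81 = 52
77 xor 59 = 2e
25 xor 9b = be
9d xor d2 = 4f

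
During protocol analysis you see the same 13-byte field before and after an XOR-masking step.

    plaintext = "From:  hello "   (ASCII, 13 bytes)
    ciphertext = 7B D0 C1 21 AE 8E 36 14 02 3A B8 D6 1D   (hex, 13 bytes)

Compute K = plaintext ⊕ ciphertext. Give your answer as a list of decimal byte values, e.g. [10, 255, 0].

[61, 162, 174, 76, 148, 174, 22, 124, 103, 86, 212, 185, 61]

Since ciphertext = plaintext ⊕ K, XORing both sides with plaintext gives K = plaintext ⊕ ciphertext.
46 xor 7b = 3d
72 xor d0 = a2
6f xor c1 = ae
6d xor 21 = 4c
3a xor ae = 94
20 xor 8e = ae
20 xor 36 = 16
68 xor 14 = 7c
65 xor 02 = 67
6c xor 3a = 56
6c xor b8 = d4
6f xor d6 = b9
20 xor 1d = 3d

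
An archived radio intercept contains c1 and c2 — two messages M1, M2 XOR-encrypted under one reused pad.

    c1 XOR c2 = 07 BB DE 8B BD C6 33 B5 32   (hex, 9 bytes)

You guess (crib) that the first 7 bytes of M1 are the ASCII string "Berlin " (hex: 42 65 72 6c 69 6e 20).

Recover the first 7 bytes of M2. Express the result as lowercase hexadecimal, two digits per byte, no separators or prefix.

Since c1 ⊕ c2 = M1 ⊕ M2, XORing with the guessed M1 bytes yields the corresponding M2 bytes: M2 = (c1 ⊕ c2) ⊕ M1.
07 xor 42 = 45
bb xor 65 = de
de xor 72 = ac
8b xor 6c = e7
bd xor 69 = d4
c6 xor 6e = a8
33 xor 20 = 13

45deace7d4a813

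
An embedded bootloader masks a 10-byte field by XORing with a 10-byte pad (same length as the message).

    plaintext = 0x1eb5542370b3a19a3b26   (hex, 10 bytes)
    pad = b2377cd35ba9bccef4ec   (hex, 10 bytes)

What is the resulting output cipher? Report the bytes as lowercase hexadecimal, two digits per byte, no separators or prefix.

ac8228f02b1a1d54cfca

XOR is its own inverse, so applying the key byte-wise gives the result directly.
byte 0: 1e xor b2 = ac
byte 1: b5 xor 37 = 82
byte 2: 54 xor 7c = 28
byte 3: 23 xor d3 = f0
byte 4: 70 xor 5b = 2b
byte 5: b3 xor a9 = 1a
byte 6: a1 xor bc = 1d
byte 7: 9a xor ce = 54
byte 8: 3b xor f4 = cf
byte 9: 26 xor ec = ca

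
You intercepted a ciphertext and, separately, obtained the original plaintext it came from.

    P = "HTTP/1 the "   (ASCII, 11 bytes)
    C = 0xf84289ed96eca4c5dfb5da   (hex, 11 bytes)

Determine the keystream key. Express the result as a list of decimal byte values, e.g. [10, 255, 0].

Since C = P ⊕ key, XORing both sides with P gives key = P ⊕ C.
byte 0: 48 xor f8 = b0
byte 1: 54 xor 42 = 16
byte 2: 54 xor 89 = dd
byte 3: 50 xor ed = bd
byte 4: 2f xor 96 = b9
byte 5: 31 xor ec = dd
byte 6: 20 xor a4 = 84
byte 7: 74 xor c5 = b1
byte 8: 68 xor df = b7
byte 9: 65 xor b5 = d0
byte 10: 20 xor da = fa

[176, 22, 221, 189, 185, 221, 132, 177, 183, 208, 250]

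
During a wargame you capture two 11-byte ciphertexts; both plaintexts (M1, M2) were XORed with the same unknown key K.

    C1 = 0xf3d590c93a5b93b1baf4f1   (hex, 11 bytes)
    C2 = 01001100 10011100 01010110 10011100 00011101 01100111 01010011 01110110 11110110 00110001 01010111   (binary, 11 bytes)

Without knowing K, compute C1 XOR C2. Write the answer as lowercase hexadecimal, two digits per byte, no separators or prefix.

bf49c655273cc0c74cc5a6

C1 ⊕ C2 = (M1 ⊕ K) ⊕ (M2 ⊕ K) = M1 ⊕ M2 — the shared key cancels under XOR.
byte 0: f3 XOR 4c = bf
byte 1: d5 XOR 9c = 49
byte 2: 90 XOR 56 = c6
byte 3: c9 XOR 9c = 55
byte 4: 3a XOR 1d = 27
byte 5: 5b XOR 67 = 3c
byte 6: 93 XOR 53 = c0
byte 7: b1 XOR 76 = c7
byte 8: ba XOR f6 = 4c
byte 9: f4 XOR 31 = c5
byte 10: f1 XOR 57 = a6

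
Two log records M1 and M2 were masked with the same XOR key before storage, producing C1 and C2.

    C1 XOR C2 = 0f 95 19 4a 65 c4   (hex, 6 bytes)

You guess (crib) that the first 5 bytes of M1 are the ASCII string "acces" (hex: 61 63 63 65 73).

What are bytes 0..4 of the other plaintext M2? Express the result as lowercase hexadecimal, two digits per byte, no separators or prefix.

Since C1 ⊕ C2 = M1 ⊕ M2, XORing with the guessed M1 bytes yields the corresponding M2 bytes: M2 = (C1 ⊕ C2) ⊕ M1.
00001111 xor 01100001 = 01101110
10010101 xor 01100011 = 11110110
00011001 xor 01100011 = 01111010
01001010 xor 01100101 = 00101111
01100101 xor 01110011 = 00010110

6ef67a2f16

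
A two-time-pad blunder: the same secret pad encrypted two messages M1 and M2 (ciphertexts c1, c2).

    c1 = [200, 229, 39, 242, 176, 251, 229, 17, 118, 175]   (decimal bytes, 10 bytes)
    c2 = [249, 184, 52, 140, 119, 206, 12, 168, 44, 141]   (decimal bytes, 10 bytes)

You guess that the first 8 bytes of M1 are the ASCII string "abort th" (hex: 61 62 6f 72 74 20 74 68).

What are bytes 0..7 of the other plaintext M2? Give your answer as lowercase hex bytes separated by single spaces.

50 3f 7c 0c b3 15 9d d1

First, c1 ⊕ c2 = (M1 ⊕ K) ⊕ (M2 ⊕ K) = M1 ⊕ M2, so the key drops out. Then M2 = (M1 ⊕ M2) ⊕ M1 over the first 8 bytes.
byte 0: (c8 xor f9) xor 61 = 31 xor 61 = 50
byte 1: (e5 xor b8) xor 62 = 5d xor 62 = 3f
byte 2: (27 xor 34) xor 6f = 13 xor 6f = 7c
byte 3: (f2 xor 8c) xor 72 = 7e xor 72 = 0c
byte 4: (b0 xor 77) xor 74 = c7 xor 74 = b3
byte 5: (fb xor ce) xor 20 = 35 xor 20 = 15
byte 6: (e5 xor 0c) xor 74 = e9 xor 74 = 9d
byte 7: (11 xor a8) xor 68 = b9 xor 68 = d1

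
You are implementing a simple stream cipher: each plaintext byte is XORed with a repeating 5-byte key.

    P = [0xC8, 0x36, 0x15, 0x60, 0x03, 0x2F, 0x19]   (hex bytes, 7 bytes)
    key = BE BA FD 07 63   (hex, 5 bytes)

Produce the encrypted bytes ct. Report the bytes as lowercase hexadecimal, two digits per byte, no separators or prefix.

768ce8676091a3

The 5-byte key repeats, so the effective keystream is be ba fd 07 63 be ba.
byte 0: c8 ^ be = 76
byte 1: 36 ^ ba = 8c
byte 2: 15 ^ fd = e8
byte 3: 60 ^ 07 = 67
byte 4: 03 ^ 63 = 60
byte 5: 2f ^ be = 91
byte 6: 19 ^ ba = a3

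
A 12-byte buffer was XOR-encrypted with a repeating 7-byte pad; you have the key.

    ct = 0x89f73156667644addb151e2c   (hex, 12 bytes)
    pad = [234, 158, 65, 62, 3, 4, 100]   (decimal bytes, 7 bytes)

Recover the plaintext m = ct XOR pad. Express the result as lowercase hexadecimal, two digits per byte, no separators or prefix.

The 7-byte key repeats, so the effective keystream is ea 9e 41 3e 03 04 64 ea 9e 41 3e 03.
byte 0: 137 ^ 234 =  99
byte 1: 247 ^ 158 = 105
byte 2:  49 ^  65 = 112
byte 3:  86 ^  62 = 104
byte 4: 102 ^   3 = 101
byte 5: 118 ^   4 = 114
byte 6:  68 ^ 100 =  32
byte 7: 173 ^ 234 =  71
byte 8: 219 ^ 158 =  69
byte 9:  21 ^  65 =  84
byte 10:  30 ^  62 =  32
byte 11:  44 ^   3 =  47

63697068657220474554202f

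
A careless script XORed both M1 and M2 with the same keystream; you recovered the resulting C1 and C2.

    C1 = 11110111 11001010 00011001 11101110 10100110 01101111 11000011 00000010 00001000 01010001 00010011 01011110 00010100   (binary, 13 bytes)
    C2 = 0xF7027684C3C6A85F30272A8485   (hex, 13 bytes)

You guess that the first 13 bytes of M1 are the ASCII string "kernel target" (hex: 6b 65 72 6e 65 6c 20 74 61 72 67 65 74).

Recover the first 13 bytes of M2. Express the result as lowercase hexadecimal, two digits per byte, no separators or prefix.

6bad1d0400c54b2959045ebfe5

First, C1 ⊕ C2 = (M1 ⊕ K) ⊕ (M2 ⊕ K) = M1 ⊕ M2, so the key drops out. Then M2 = (M1 ⊕ M2) ⊕ M1 over the first 13 bytes.
byte 0: (f7 xor f7) xor 6b = 00 xor 6b = 6b
byte 1: (ca xor 02) xor 65 = c8 xor 65 = ad
byte 2: (19 xor 76) xor 72 = 6f xor 72 = 1d
byte 3: (ee xor 84) xor 6e = 6a xor 6e = 04
byte 4: (a6 xor c3) xor 65 = 65 xor 65 = 00
byte 5: (6f xor c6) xor 6c = a9 xor 6c = c5
byte 6: (c3 xor a8) xor 20 = 6b xor 20 = 4b
byte 7: (02 xor 5f) xor 74 = 5d xor 74 = 29
byte 8: (08 xor 30) xor 61 = 38 xor 61 = 59
byte 9: (51 xor 27) xor 72 = 76 xor 72 = 04
byte 10: (13 xor 2a) xor 67 = 39 xor 67 = 5e
byte 11: (5e xor 84) xor 65 = da xor 65 = bf
byte 12: (14 xor 85) xor 74 = 91 xor 74 = e5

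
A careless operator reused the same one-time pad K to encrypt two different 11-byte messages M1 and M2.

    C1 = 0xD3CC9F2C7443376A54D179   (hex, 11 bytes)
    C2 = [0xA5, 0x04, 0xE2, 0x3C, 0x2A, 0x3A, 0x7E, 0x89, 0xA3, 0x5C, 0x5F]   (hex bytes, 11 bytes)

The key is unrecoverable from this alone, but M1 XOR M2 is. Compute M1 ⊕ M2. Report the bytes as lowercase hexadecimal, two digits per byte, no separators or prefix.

76c87d105e7949e3f78d26

C1 ⊕ C2 = (M1 ⊕ K) ⊕ (M2 ⊕ K) = M1 ⊕ M2 — the shared key cancels under XOR.
d3 XOR a5 = 76
cc XOR 04 = c8
9f XOR e2 = 7d
2c XOR 3c = 10
74 XOR 2a = 5e
43 XOR 3a = 79
37 XOR 7e = 49
6a XOR 89 = e3
54 XOR a3 = f7
d1 XOR 5c = 8d
79 XOR 5f = 26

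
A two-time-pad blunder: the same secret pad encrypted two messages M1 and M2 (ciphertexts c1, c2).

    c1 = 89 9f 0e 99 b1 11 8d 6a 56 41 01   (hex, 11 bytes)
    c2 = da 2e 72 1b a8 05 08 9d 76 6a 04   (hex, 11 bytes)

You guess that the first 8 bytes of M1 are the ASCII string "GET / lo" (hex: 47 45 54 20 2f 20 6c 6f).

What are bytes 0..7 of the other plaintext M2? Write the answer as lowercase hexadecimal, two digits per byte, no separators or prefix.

14f428a23634e998

First, c1 ⊕ c2 = (M1 ⊕ K) ⊕ (M2 ⊕ K) = M1 ⊕ M2, so the key drops out. Then M2 = (M1 ⊕ M2) ⊕ M1 over the first 8 bytes.
byte 0: (89 ⊕ da) ⊕ 47 = 53 ⊕ 47 = 14
byte 1: (9f ⊕ 2e) ⊕ 45 = b1 ⊕ 45 = f4
byte 2: (0e ⊕ 72) ⊕ 54 = 7c ⊕ 54 = 28
byte 3: (99 ⊕ 1b) ⊕ 20 = 82 ⊕ 20 = a2
byte 4: (b1 ⊕ a8) ⊕ 2f = 19 ⊕ 2f = 36
byte 5: (11 ⊕ 05) ⊕ 20 = 14 ⊕ 20 = 34
byte 6: (8d ⊕ 08) ⊕ 6c = 85 ⊕ 6c = e9
byte 7: (6a ⊕ 9d) ⊕ 6f = f7 ⊕ 6f = 98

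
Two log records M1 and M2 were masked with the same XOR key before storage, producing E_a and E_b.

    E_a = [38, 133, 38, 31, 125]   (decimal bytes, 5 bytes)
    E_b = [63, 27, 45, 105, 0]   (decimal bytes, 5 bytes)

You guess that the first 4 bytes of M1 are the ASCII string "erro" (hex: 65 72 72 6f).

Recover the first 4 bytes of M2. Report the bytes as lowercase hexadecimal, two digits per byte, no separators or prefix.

7cec7919

First, E_a ⊕ E_b = (M1 ⊕ K) ⊕ (M2 ⊕ K) = M1 ⊕ M2, so the key drops out. Then M2 = (M1 ⊕ M2) ⊕ M1 over the first 4 bytes.
byte 0: (26 xor 3f) xor 65 = 19 xor 65 = 7c
byte 1: (85 xor 1b) xor 72 = 9e xor 72 = ec
byte 2: (26 xor 2d) xor 72 = 0b xor 72 = 79
byte 3: (1f xor 69) xor 6f = 76 xor 6f = 19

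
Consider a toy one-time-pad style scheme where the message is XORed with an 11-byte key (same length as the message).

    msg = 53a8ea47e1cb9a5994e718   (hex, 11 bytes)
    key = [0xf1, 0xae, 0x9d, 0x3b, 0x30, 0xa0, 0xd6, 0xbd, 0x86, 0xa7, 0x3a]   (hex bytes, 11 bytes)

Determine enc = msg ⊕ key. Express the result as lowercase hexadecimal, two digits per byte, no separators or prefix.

XOR is its own inverse, so applying the key byte-wise gives the result directly.
01010011 XOR 11110001 = 10100010
10101000 XOR 10101110 = 00000110
11101010 XOR 10011101 = 01110111
01000111 XOR 00111011 = 01111100
11100001 XOR 00110000 = 11010001
11001011 XOR 10100000 = 01101011
10011010 XOR 11010110 = 01001100
01011001 XOR 10111101 = 11100100
10010100 XOR 10000110 = 00010010
11100111 XOR 10100111 = 01000000
00011000 XOR 00111010 = 00100010

a206777cd16b4ce4124022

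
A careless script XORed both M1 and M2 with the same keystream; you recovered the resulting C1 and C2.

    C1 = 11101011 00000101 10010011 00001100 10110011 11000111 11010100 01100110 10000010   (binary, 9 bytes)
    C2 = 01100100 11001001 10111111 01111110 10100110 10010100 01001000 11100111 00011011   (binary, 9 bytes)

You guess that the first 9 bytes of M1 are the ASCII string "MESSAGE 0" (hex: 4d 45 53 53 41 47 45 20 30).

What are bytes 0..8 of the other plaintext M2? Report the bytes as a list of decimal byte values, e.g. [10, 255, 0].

First, C1 ⊕ C2 = (M1 ⊕ K) ⊕ (M2 ⊕ K) = M1 ⊕ M2, so the key drops out. Then M2 = (M1 ⊕ M2) ⊕ M1 over the first 9 bytes.
byte 0: (eb ⊕ 64) ⊕ 4d = 8f ⊕ 4d = c2
byte 1: (05 ⊕ c9) ⊕ 45 = cc ⊕ 45 = 89
byte 2: (93 ⊕ bf) ⊕ 53 = 2c ⊕ 53 = 7f
byte 3: (0c ⊕ 7e) ⊕ 53 = 72 ⊕ 53 = 21
byte 4: (b3 ⊕ a6) ⊕ 41 = 15 ⊕ 41 = 54
byte 5: (c7 ⊕ 94) ⊕ 47 = 53 ⊕ 47 = 14
byte 6: (d4 ⊕ 48) ⊕ 45 = 9c ⊕ 45 = d9
byte 7: (66 ⊕ e7) ⊕ 20 = 81 ⊕ 20 = a1
byte 8: (82 ⊕ 1b) ⊕ 30 = 99 ⊕ 30 = a9

[194, 137, 127, 33, 84, 20, 217, 161, 169]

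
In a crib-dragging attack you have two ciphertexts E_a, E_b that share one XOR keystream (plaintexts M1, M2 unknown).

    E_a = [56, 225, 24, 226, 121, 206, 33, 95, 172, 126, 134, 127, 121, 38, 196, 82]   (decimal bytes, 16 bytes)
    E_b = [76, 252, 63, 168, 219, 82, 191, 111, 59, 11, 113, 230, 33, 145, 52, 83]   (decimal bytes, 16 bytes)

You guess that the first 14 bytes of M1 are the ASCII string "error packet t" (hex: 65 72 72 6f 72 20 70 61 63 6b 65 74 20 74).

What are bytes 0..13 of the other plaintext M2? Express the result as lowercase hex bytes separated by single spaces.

11 6f 55 25 d0 bc ee 51 f4 1e 92 ed 78 c3

First, E_a ⊕ E_b = (M1 ⊕ K) ⊕ (M2 ⊕ K) = M1 ⊕ M2, so the key drops out. Then M2 = (M1 ⊕ M2) ⊕ M1 over the first 14 bytes.
byte 0: (38 xor 4c) xor 65 = 74 xor 65 = 11
byte 1: (e1 xor fc) xor 72 = 1d xor 72 = 6f
byte 2: (18 xor 3f) xor 72 = 27 xor 72 = 55
byte 3: (e2 xor a8) xor 6f = 4a xor 6f = 25
byte 4: (79 xor db) xor 72 = a2 xor 72 = d0
byte 5: (ce xor 52) xor 20 = 9c xor 20 = bc
byte 6: (21 xor bf) xor 70 = 9e xor 70 = ee
byte 7: (5f xor 6f) xor 61 = 30 xor 61 = 51
byte 8: (ac xor 3b) xor 63 = 97 xor 63 = f4
byte 9: (7e xor 0b) xor 6b = 75 xor 6b = 1e
byte 10: (86 xor 71) xor 65 = f7 xor 65 = 92
byte 11: (7f xor e6) xor 74 = 99 xor 74 = ed
byte 12: (79 xor 21) xor 20 = 58 xor 20 = 78
byte 13: (26 xor 91) xor 74 = b7 xor 74 = c3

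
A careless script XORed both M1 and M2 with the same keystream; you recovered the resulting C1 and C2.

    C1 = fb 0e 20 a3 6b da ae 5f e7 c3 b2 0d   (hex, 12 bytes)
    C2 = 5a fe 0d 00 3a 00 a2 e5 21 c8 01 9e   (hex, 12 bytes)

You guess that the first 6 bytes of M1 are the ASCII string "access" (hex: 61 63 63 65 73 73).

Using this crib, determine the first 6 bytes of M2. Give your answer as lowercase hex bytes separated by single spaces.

First, C1 ⊕ C2 = (M1 ⊕ K) ⊕ (M2 ⊕ K) = M1 ⊕ M2, so the key drops out. Then M2 = (M1 ⊕ M2) ⊕ M1 over the first 6 bytes.
byte 0: (fb xor 5a) xor 61 = a1 xor 61 = c0
byte 1: (0e xor fe) xor 63 = f0 xor 63 = 93
byte 2: (20 xor 0d) xor 63 = 2d xor 63 = 4e
byte 3: (a3 xor 00) xor 65 = a3 xor 65 = c6
byte 4: (6b xor 3a) xor 73 = 51 xor 73 = 22
byte 5: (da xor 00) xor 73 = da xor 73 = a9

c0 93 4e c6 22 a9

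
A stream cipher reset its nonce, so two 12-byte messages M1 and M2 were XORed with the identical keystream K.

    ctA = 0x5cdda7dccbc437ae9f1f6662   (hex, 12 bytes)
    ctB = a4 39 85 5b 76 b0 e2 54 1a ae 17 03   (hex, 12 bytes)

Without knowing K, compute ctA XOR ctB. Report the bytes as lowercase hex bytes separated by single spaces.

f8 e4 22 87 bd 74 d5 fa 85 b1 71 61

ctA ⊕ ctB = (M1 ⊕ K) ⊕ (M2 ⊕ K) = M1 ⊕ M2 — the shared key cancels under XOR.
5c xor a4 = f8
dd xor 39 = e4
a7 xor 85 = 22
dc xor 5b = 87
cb xor 76 = bd
c4 xor b0 = 74
37 xor e2 = d5
ae xor 54 = fa
9f xor 1a = 85
1f xor ae = b1
66 xor 17 = 71
62 xor 03 = 61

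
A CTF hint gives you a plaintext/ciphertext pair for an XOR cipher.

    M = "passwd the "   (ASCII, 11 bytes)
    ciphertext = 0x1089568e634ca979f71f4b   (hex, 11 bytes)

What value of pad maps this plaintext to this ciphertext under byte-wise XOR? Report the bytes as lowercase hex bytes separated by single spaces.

Since ciphertext = M ⊕ pad, XORing both sides with M gives pad = M ⊕ ciphertext.
70 ⊕ 10 = 60
61 ⊕ 89 = e8
73 ⊕ 56 = 25
73 ⊕ 8e = fd
77 ⊕ 63 = 14
64 ⊕ 4c = 28
20 ⊕ a9 = 89
74 ⊕ 79 = 0d
68 ⊕ f7 = 9f
65 ⊕ 1f = 7a
20 ⊕ 4b = 6b

60 e8 25 fd 14 28 89 0d 9f 7a 6b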